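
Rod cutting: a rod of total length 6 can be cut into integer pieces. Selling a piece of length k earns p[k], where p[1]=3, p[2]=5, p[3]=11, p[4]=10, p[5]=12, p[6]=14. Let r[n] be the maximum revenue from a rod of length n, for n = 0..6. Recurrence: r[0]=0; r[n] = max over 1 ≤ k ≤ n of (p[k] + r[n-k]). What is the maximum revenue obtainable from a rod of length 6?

22

   n    0    1    2    3    4    5    6
r[n]    0    3    6   11   14   17   22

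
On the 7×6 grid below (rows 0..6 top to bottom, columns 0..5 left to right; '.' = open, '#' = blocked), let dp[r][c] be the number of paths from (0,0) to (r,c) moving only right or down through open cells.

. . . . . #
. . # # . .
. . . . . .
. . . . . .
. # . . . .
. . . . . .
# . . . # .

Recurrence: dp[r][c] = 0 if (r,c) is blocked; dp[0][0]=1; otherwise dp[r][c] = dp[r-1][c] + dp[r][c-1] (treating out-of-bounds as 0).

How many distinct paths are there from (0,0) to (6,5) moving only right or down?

106

r\c   0   1   2   3   4   5
  0   1   1   1   1   1   0
  1   1   2   0   0   1   1
  2   1   3   3   3   4   5
  3   1   4   7  10  14  19
  4   1   0   7  17  31  50
  5   1   1   8  25  56 106
  6   0   1   9  34   0 106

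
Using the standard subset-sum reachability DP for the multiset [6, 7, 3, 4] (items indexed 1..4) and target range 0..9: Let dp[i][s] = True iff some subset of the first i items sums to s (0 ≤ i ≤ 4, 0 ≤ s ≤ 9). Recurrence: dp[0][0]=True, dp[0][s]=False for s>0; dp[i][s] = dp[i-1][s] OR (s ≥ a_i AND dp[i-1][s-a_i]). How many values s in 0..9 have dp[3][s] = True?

5

i\s   0   1   2   3   4   5   6   7   8   9
  0   T   F   F   F   F   F   F   F   F   F
  1   T   F   F   F   F   F   T   F   F   F
  2   T   F   F   F   F   F   T   T   F   F
  3   T   F   F   T   F   F   T   T   F   T
  4   T   F   F   T   T   F   T   T   F   T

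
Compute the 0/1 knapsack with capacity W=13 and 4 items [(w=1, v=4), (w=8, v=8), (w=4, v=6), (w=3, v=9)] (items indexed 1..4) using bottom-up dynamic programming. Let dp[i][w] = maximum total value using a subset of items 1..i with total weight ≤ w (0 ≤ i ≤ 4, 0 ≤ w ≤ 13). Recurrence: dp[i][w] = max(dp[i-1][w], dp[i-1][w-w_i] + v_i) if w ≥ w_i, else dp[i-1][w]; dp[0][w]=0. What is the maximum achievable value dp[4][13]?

i\w   0   1   2   3   4   5   6   7   8   9  10  11  12  13
  0   0   0   0   0   0   0   0   0   0   0   0   0   0   0
  1   0   4   4   4   4   4   4   4   4   4   4   4   4   4
  2   0   4   4   4   4   4   4   4   8  12  12  12  12  12
  3   0   4   4   4   6  10  10  10  10  12  12  12  14  18
  4   0   4   4   9  13  13  13  15  19  19  19  19  21  21

21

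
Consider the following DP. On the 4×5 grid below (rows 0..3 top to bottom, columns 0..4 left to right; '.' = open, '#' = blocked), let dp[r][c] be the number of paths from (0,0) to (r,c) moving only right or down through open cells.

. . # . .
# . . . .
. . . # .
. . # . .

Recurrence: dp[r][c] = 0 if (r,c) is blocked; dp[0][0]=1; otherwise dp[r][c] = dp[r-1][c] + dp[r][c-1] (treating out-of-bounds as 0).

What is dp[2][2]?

r\c   0   1   2   3   4
  0   1   1   0   0   0
  1   0   1   1   1   1
  2   0   1   2   0   1
  3   0   1   0   0   1

2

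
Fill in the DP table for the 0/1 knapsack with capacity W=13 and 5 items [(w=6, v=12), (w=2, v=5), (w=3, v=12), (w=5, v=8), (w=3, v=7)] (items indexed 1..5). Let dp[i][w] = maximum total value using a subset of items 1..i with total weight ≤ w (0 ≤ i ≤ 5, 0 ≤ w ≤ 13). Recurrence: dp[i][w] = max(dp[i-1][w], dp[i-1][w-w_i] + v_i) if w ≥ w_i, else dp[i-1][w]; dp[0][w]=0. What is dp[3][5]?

17

i\w   0   1   2   3   4   5   6   7   8   9  10  11  12  13
  0   0   0   0   0   0   0   0   0   0   0   0   0   0   0
  1   0   0   0   0   0   0  12  12  12  12  12  12  12  12
  2   0   0   5   5   5   5  12  12  17  17  17  17  17  17
  3   0   0   5  12  12  17  17  17  17  24  24  29  29  29
  4   0   0   5  12  12  17  17  17  20  24  25  29  29  29
  5   0   0   5  12  12  17  19  19  24  24  25  29  31  32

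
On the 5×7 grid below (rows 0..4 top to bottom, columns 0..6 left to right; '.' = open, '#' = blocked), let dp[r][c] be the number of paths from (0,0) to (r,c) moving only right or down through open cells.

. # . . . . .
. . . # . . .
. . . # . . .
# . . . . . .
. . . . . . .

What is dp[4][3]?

r\c   0   1   2   3   4   5   6
  0   1   0   0   0   0   0   0
  1   1   1   1   0   0   0   0
  2   1   2   3   0   0   0   0
  3   0   2   5   5   5   5   5
  4   0   2   7  12  17  22  27

12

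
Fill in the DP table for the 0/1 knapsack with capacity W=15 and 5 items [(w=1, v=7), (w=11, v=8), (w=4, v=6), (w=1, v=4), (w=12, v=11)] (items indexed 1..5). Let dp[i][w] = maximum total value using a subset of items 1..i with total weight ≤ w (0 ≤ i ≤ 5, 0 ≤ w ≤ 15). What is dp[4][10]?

17

i\w   0   1   2   3   4   5   6   7   8   9  10  11  12  13  14  15
  0   0   0   0   0   0   0   0   0   0   0   0   0   0   0   0   0
  1   0   7   7   7   7   7   7   7   7   7   7   7   7   7   7   7
  2   0   7   7   7   7   7   7   7   7   7   7   8  15  15  15  15
  3   0   7   7   7   7  13  13  13  13  13  13  13  15  15  15  15
  4   0   7  11  11  11  13  17  17  17  17  17  17  17  19  19  19
  5   0   7  11  11  11  13  17  17  17  17  17  17  17  19  22  22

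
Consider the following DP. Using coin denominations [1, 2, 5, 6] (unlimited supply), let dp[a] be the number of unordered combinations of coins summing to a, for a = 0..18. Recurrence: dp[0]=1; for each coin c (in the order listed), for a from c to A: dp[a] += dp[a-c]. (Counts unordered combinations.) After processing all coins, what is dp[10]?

after  coin     0     1     2     3     4     5     6     7     8     9    10    11    12    13    14    15    16    17    18
          1     1     1     1     1     1     1     1     1     1     1     1     1     1     1     1     1     1     1     1
          2     1     1     2     2     3     3     4     4     5     5     6     6     7     7     8     8     9     9    10
          5     1     1     2     2     3     4     5     6     7     8    10    11    13    14    16    18    20    22    24
          6     1     1     2     2     3     4     6     7     9    10    13    15    19    21    25    28    33    37    43

13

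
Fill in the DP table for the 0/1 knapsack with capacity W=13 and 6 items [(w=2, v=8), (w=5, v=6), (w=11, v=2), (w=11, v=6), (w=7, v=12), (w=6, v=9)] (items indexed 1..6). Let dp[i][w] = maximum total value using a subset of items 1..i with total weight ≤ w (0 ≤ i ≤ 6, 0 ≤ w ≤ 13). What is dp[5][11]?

i\w   0   1   2   3   4   5   6   7   8   9  10  11  12  13
  0   0   0   0   0   0   0   0   0   0   0   0   0   0   0
  1   0   0   8   8   8   8   8   8   8   8   8   8   8   8
  2   0   0   8   8   8   8   8  14  14  14  14  14  14  14
  3   0   0   8   8   8   8   8  14  14  14  14  14  14  14
  4   0   0   8   8   8   8   8  14  14  14  14  14  14  14
  5   0   0   8   8   8   8   8  14  14  20  20  20  20  20
  6   0   0   8   8   8   8   9  14  17  20  20  20  20  23

20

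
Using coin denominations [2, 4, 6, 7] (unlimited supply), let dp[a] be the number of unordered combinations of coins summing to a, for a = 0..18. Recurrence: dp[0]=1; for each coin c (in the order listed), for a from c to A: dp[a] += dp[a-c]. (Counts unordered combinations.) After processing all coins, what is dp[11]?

2

after  coin     0     1     2     3     4     5     6     7     8     9    10    11    12    13    14    15    16    17    18
          2     1     0     1     0     1     0     1     0     1     0     1     0     1     0     1     0     1     0     1
          4     1     0     1     0     2     0     2     0     3     0     3     0     4     0     4     0     5     0     5
          6     1     0     1     0     2     0     3     0     4     0     5     0     7     0     8     0    10     0    12
          7     1     0     1     0     2     0     3     1     4     1     5     2     7     3     9     4    11     5    14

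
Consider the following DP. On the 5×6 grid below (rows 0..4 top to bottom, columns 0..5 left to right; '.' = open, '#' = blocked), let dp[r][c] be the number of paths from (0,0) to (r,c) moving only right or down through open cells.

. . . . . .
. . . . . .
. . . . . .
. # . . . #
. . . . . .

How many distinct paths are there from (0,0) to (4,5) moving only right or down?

54

r\c   0   1   2   3   4   5
  0   1   1   1   1   1   1
  1   1   2   3   4   5   6
  2   1   3   6  10  15  21
  3   1   0   6  16  31   0
  4   1   1   7  23  54  54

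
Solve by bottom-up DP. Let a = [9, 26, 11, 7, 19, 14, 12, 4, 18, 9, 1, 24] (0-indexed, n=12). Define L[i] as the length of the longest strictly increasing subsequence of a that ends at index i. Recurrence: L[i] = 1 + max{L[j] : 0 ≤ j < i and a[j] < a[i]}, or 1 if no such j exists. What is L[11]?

   i    0    1    2    3    4    5    6    7    8    9   10   11
a[i]    9   26   11    7   19   14   12    4   18    9    1   24
L[i]    1    2    2    1    3    3    3    1    4    2    1    5

5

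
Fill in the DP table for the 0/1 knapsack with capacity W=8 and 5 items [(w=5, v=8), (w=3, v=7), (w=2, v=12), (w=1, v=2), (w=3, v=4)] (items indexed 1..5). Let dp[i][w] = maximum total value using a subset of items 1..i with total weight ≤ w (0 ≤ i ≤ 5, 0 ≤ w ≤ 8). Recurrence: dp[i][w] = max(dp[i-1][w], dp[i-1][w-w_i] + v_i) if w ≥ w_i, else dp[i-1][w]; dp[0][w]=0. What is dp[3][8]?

20

i\w   0   1   2   3   4   5   6   7   8
  0   0   0   0   0   0   0   0   0   0
  1   0   0   0   0   0   8   8   8   8
  2   0   0   0   7   7   8   8   8  15
  3   0   0  12  12  12  19  19  20  20
  4   0   2  12  14  14  19  21  21  22
  5   0   2  12  14  14  19  21  21  23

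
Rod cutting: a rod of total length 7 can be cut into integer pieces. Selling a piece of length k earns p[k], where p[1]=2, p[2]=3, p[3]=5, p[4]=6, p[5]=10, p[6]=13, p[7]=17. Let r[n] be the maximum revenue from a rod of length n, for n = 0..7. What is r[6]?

13

   n    0    1    2    3    4    5    6    7
r[n]    0    2    4    6    8   10   13   17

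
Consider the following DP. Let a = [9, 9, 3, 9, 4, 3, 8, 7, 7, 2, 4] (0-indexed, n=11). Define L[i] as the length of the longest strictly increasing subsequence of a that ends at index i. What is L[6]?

3

   i    0    1    2    3    4    5    6    7    8    9   10
a[i]    9    9    3    9    4    3    8    7    7    2    4
L[i]    1    1    1    2    2    1    3    3    3    1    2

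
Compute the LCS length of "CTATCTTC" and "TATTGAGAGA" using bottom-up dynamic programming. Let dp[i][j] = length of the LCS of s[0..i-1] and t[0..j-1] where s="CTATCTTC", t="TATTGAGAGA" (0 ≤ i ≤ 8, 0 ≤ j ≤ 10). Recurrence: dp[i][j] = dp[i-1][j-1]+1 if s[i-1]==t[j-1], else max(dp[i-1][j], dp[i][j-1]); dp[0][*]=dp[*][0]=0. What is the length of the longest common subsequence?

   ''  T  A  T  T  G  A  G  A  G  A
''  0  0  0  0  0  0  0  0  0  0  0
 C  0  0  0  0  0  0  0  0  0  0  0
 T  0  1  1  1  1  1  1  1  1  1  1
 A  0  1  2  2  2  2  2  2  2  2  2
 T  0  1  2  3  3  3  3  3  3  3  3
 C  0  1  2  3  3  3  3  3  3  3  3
 T  0  1  2  3  4  4  4  4  4  4  4
 T  0  1  2  3  4  4  4  4  4  4  4
 C  0  1  2  3  4  4  4  4  4  4  4

4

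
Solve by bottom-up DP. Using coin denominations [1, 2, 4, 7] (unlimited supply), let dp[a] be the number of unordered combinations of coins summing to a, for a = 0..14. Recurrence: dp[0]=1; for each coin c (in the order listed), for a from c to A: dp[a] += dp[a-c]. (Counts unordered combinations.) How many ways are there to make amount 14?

after  coin     0     1     2     3     4     5     6     7     8     9    10    11    12    13    14
          1     1     1     1     1     1     1     1     1     1     1     1     1     1     1     1
          2     1     1     2     2     3     3     4     4     5     5     6     6     7     7     8
          4     1     1     2     2     4     4     6     6     9     9    12    12    16    16    20
          7     1     1     2     2     4     4     6     7    10    11    14    16    20    22    27

27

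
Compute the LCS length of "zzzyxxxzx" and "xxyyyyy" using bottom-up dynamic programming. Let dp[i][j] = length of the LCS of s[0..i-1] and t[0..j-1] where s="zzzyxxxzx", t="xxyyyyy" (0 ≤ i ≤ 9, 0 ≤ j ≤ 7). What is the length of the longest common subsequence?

2

   ''  x  x  y  y  y  y  y
''  0  0  0  0  0  0  0  0
 z  0  0  0  0  0  0  0  0
 z  0  0  0  0  0  0  0  0
 z  0  0  0  0  0  0  0  0
 y  0  0  0  1  1  1  1  1
 x  0  1  1  1  1  1  1  1
 x  0  1  2  2  2  2  2  2
 x  0  1  2  2  2  2  2  2
 z  0  1  2  2  2  2  2  2
 x  0  1  2  2  2  2  2  2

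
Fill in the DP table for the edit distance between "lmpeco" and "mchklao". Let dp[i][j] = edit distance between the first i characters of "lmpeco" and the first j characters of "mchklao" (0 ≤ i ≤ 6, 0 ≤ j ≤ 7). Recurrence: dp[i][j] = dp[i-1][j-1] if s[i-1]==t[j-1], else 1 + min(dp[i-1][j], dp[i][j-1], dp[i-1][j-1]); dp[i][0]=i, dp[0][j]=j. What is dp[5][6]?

6

   ''  m  c  h  k  l  a  o
''  0  1  2  3  4  5  6  7
 l  1  1  2  3  4  4  5  6
 m  2  1  2  3  4  5  5  6
 p  3  2  2  3  4  5  6  6
 e  4  3  3  3  4  5  6  7
 c  5  4  3  4  4  5  6  7
 o  6  5  4  4  5  5  6  6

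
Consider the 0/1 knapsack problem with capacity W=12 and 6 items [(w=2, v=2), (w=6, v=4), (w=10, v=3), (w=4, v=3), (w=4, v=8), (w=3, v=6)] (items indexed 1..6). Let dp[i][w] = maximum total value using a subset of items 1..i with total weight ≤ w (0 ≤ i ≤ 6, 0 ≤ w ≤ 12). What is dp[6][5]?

8

i\w   0   1   2   3   4   5   6   7   8   9  10  11  12
  0   0   0   0   0   0   0   0   0   0   0   0   0   0
  1   0   0   2   2   2   2   2   2   2   2   2   2   2
  2   0   0   2   2   2   2   4   4   6   6   6   6   6
  3   0   0   2   2   2   2   4   4   6   6   6   6   6
  4   0   0   2   2   3   3   5   5   6   6   7   7   9
  5   0   0   2   2   8   8  10  10  11  11  13  13  14
  6   0   0   2   6   8   8  10  14  14  16  16  17  17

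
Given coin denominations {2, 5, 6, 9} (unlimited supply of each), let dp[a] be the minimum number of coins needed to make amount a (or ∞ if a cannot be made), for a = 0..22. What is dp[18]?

2

 a  0  1  2  3  4  5  6  7  8  9 10 11 12 13 14 15 16 17 18 19 20 21 22
dp  0  -  1  -  2  1  1  2  2  1  2  2  2  3  2  2  3  3  2  3  3  3  4
(- denotes ∞ / unreachable)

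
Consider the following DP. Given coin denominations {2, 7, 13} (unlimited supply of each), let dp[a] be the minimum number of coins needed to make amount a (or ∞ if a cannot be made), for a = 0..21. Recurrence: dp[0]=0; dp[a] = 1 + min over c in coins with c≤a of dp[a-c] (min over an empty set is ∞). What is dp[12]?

 a  0  1  2  3  4  5  6  7  8  9 10 11 12 13 14 15 16 17 18 19 20 21
dp  0  -  1  -  2  -  3  1  4  2  5  3  6  1  2  2  3  3  4  4  2  3
(- denotes ∞ / unreachable)

6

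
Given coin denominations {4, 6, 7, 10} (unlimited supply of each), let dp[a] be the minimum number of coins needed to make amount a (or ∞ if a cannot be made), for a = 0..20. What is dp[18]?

3

 a  0  1  2  3  4  5  6  7  8  9 10 11 12 13 14 15 16 17 18 19 20
dp  0  -  -  -  1  -  1  1  2  -  1  2  2  2  2  3  2  2  3  3  2
(- denotes ∞ / unreachable)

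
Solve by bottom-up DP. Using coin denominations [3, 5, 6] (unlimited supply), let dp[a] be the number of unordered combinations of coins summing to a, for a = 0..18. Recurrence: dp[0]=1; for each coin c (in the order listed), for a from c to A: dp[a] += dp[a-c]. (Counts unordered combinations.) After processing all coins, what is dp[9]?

after  coin     0     1     2     3     4     5     6     7     8     9    10    11    12    13    14    15    16    17    18
          3     1     0     0     1     0     0     1     0     0     1     0     0     1     0     0     1     0     0     1
          5     1     0     0     1     0     1     1     0     1     1     1     1     1     1     1     2     1     1     2
          6     1     0     0     1     0     1     2     0     1     2     1     2     3     1     2     4     2     3     5

2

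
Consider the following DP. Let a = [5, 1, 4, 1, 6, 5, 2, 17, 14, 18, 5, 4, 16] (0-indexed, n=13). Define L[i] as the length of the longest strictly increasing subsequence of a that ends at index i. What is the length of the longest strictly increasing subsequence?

   i    0    1    2    3    4    5    6    7    8    9   10   11   12
a[i]    5    1    4    1    6    5    2   17   14   18    5    4   16
L[i]    1    1    2    1    3    3    2    4    4    5    3    3    5

5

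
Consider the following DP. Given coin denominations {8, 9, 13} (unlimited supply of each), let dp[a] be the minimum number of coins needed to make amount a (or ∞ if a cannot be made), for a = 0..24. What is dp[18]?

2

 a  0  1  2  3  4  5  6  7  8  9 10 11 12 13 14 15 16 17 18 19 20 21 22 23 24
dp  0  -  -  -  -  -  -  -  1  1  -  -  -  1  -  -  2  2  2  -  -  2  2  -  3
(- denotes ∞ / unreachable)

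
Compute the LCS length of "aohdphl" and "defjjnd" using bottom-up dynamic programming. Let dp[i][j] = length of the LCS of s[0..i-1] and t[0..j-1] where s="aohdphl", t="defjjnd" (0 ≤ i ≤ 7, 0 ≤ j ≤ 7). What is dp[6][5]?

1

   ''  d  e  f  j  j  n  d
''  0  0  0  0  0  0  0  0
 a  0  0  0  0  0  0  0  0
 o  0  0  0  0  0  0  0  0
 h  0  0  0  0  0  0  0  0
 d  0  1  1  1  1  1  1  1
 p  0  1  1  1  1  1  1  1
 h  0  1  1  1  1  1  1  1
 l  0  1  1  1  1  1  1  1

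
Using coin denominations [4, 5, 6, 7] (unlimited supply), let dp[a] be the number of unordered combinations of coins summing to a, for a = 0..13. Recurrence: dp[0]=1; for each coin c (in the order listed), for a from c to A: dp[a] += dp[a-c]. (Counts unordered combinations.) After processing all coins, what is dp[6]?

after  coin     0     1     2     3     4     5     6     7     8     9    10    11    12    13
          4     1     0     0     0     1     0     0     0     1     0     0     0     1     0
          5     1     0     0     0     1     1     0     0     1     1     1     0     1     1
          6     1     0     0     0     1     1     1     0     1     1     2     1     2     1
          7     1     0     0     0     1     1     1     1     1     1     2     2     3     2

1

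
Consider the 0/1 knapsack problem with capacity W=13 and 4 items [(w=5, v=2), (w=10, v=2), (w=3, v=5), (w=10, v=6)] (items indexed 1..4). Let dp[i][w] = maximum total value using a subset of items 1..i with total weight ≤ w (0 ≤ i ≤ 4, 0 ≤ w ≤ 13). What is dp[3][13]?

7

i\w   0   1   2   3   4   5   6   7   8   9  10  11  12  13
  0   0   0   0   0   0   0   0   0   0   0   0   0   0   0
  1   0   0   0   0   0   2   2   2   2   2   2   2   2   2
  2   0   0   0   0   0   2   2   2   2   2   2   2   2   2
  3   0   0   0   5   5   5   5   5   7   7   7   7   7   7
  4   0   0   0   5   5   5   5   5   7   7   7   7   7  11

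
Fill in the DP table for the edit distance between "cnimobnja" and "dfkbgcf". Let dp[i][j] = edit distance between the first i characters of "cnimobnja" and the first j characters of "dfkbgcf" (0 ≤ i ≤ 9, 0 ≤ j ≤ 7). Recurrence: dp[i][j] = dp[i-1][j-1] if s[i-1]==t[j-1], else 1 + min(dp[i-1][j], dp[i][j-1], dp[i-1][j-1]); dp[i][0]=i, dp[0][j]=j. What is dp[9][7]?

   ''  d  f  k  b  g  c  f
''  0  1  2  3  4  5  6  7
 c  1  1  2  3  4  5  5  6
 n  2  2  2  3  4  5  6  6
 i  3  3  3  3  4  5  6  7
 m  4  4  4  4  4  5  6  7
 o  5  5  5  5  5  5  6  7
 b  6  6  6  6  5  6  6  7
 n  7  7  7  7  6  6  7  7
 j  8  8  8  8  7  7  7  8
 a  9  9  9  9  8  8  8  8

8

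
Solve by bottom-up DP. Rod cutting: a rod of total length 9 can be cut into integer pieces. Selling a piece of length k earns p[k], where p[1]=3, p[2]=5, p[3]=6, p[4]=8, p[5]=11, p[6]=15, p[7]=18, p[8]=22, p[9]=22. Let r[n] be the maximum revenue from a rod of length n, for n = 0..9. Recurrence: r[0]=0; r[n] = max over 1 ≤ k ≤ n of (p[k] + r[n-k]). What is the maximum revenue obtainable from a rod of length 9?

27

   n    0    1    2    3    4    5    6    7    8    9
r[n]    0    3    6    9   12   15   18   21   24   27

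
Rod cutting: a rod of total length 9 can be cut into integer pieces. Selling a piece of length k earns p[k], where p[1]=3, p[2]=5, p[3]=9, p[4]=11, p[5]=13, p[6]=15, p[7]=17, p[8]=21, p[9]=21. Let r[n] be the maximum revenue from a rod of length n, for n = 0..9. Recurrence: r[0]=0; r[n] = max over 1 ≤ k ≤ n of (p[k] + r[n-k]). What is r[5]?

15

   n    0    1    2    3    4    5    6    7    8    9
r[n]    0    3    6    9   12   15   18   21   24   27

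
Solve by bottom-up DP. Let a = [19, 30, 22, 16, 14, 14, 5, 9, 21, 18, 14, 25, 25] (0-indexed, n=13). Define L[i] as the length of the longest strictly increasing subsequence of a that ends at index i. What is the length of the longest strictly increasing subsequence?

   i    0    1    2    3    4    5    6    7    8    9   10   11   12
a[i]   19   30   22   16   14   14    5    9   21   18   14   25   25
L[i]    1    2    2    1    1    1    1    2    3    3    3    4    4

4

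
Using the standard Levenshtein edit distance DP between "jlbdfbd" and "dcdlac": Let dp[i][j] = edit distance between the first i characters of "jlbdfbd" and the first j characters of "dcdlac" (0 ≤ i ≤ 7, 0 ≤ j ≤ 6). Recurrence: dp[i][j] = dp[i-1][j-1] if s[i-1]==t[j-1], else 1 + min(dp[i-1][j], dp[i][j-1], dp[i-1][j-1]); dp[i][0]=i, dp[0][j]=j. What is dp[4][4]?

   ''  d  c  d  l  a  c
''  0  1  2  3  4  5  6
 j  1  1  2  3  4  5  6
 l  2  2  2  3  3  4  5
 b  3  3  3  3  4  4  5
 d  4  3  4  3  4  5  5
 f  5  4  4  4  4  5  6
 b  6  5  5  5  5  5  6
 d  7  6  6  5  6  6  6

4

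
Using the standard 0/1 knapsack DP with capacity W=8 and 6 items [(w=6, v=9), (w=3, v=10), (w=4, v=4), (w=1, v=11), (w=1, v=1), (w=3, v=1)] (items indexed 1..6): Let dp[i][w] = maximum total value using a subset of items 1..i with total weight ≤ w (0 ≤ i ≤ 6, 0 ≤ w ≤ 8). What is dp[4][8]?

25

i\w   0   1   2   3   4   5   6   7   8
  0   0   0   0   0   0   0   0   0   0
  1   0   0   0   0   0   0   9   9   9
  2   0   0   0  10  10  10  10  10  10
  3   0   0   0  10  10  10  10  14  14
  4   0  11  11  11  21  21  21  21  25
  5   0  11  12  12  21  22  22  22  25
  6   0  11  12  12  21  22  22  22  25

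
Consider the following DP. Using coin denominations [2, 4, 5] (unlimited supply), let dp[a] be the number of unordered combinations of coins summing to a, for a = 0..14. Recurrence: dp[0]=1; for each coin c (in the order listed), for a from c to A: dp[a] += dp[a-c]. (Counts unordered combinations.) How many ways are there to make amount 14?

6

after  coin     0     1     2     3     4     5     6     7     8     9    10    11    12    13    14
          2     1     0     1     0     1     0     1     0     1     0     1     0     1     0     1
          4     1     0     1     0     2     0     2     0     3     0     3     0     4     0     4
          5     1     0     1     0     2     1     2     1     3     2     4     2     5     3     6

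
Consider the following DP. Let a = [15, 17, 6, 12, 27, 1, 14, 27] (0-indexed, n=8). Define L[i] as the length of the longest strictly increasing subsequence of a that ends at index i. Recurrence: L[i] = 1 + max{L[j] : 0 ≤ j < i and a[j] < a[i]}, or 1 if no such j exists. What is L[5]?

1

   i    0    1    2    3    4    5    6    7
a[i]   15   17    6   12   27    1   14   27
L[i]    1    2    1    2    3    1    3    4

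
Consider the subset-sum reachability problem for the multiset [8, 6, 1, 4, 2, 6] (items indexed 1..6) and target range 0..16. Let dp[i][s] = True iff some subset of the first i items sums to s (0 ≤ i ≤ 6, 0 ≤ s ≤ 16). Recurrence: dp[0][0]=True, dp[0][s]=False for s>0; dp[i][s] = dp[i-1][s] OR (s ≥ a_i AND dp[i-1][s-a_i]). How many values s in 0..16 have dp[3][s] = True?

8

i\s   0   1   2   3   4   5   6   7   8   9  10  11  12  13  14  15  16
  0   T   F   F   F   F   F   F   F   F   F   F   F   F   F   F   F   F
  1   T   F   F   F   F   F   F   F   T   F   F   F   F   F   F   F   F
  2   T   F   F   F   F   F   T   F   T   F   F   F   F   F   T   F   F
  3   T   T   F   F   F   F   T   T   T   T   F   F   F   F   T   T   F
  4   T   T   F   F   T   T   T   T   T   T   T   T   T   T   T   T   F
  5   T   T   T   T   T   T   T   T   T   T   T   T   T   T   T   T   T
  6   T   T   T   T   T   T   T   T   T   T   T   T   T   T   T   T   T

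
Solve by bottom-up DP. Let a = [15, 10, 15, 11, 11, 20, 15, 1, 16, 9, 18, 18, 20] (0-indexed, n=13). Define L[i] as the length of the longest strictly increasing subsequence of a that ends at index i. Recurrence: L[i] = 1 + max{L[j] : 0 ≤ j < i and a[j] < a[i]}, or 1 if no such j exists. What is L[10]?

5

   i    0    1    2    3    4    5    6    7    8    9   10   11   12
a[i]   15   10   15   11   11   20   15    1   16    9   18   18   20
L[i]    1    1    2    2    2    3    3    1    4    2    5    5    6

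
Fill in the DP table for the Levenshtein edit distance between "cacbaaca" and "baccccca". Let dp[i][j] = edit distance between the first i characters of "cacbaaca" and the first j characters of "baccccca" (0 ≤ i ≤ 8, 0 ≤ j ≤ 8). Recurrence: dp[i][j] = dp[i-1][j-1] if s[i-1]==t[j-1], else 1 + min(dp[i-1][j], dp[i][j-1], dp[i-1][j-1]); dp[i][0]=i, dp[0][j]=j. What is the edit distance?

4

   ''  b  a  c  c  c  c  c  a
''  0  1  2  3  4  5  6  7  8
 c  1  1  2  2  3  4  5  6  7
 a  2  2  1  2  3  4  5  6  6
 c  3  3  2  1  2  3  4  5  6
 b  4  3  3  2  2  3  4  5  6
 a  5  4  3  3  3  3  4  5  5
 a  6  5  4  4  4  4  4  5  5
 c  7  6  5  4  4  4  4  4  5
 a  8  7  6  5  5  5  5  5  4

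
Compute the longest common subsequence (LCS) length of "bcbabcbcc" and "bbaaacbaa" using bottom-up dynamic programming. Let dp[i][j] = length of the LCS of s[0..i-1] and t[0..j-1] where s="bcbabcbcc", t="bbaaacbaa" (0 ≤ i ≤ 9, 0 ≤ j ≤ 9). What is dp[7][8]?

5

   ''  b  b  a  a  a  c  b  a  a
''  0  0  0  0  0  0  0  0  0  0
 b  0  1  1  1  1  1  1  1  1  1
 c  0  1  1  1  1  1  2  2  2  2
 b  0  1  2  2  2  2  2  3  3  3
 a  0  1  2  3  3  3  3  3  4  4
 b  0  1  2  3  3  3  3  4  4  4
 c  0  1  2  3  3  3  4  4  4  4
 b  0  1  2  3  3  3  4  5  5  5
 c  0  1  2  3  3  3  4  5  5  5
 c  0  1  2  3  3  3  4  5  5  5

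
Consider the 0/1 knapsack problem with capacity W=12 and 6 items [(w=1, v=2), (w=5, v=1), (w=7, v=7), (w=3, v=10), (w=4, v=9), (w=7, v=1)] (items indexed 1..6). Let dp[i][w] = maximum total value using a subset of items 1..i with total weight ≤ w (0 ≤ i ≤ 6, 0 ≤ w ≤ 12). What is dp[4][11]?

i\w   0   1   2   3   4   5   6   7   8   9  10  11  12
  0   0   0   0   0   0   0   0   0   0   0   0   0   0
  1   0   2   2   2   2   2   2   2   2   2   2   2   2
  2   0   2   2   2   2   2   3   3   3   3   3   3   3
  3   0   2   2   2   2   2   3   7   9   9   9   9   9
  4   0   2   2  10  12  12  12  12  12  13  17  19  19
  5   0   2   2  10  12  12  12  19  21  21  21  21  21
  6   0   2   2  10  12  12  12  19  21  21  21  21  21

19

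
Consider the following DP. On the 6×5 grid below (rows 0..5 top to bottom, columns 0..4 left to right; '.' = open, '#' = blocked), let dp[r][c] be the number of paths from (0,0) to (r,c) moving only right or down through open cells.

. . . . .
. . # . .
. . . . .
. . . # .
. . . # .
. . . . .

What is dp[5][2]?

18

r\c   0   1   2   3   4
  0   1   1   1   1   1
  1   1   2   0   1   2
  2   1   3   3   4   6
  3   1   4   7   0   6
  4   1   5  12   0   6
  5   1   6  18  18  24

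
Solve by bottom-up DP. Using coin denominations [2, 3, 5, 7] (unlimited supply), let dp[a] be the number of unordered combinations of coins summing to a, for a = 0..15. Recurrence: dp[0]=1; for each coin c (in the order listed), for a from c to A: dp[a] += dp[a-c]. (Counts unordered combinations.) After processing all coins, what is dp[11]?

after  coin     0     1     2     3     4     5     6     7     8     9    10    11    12    13    14    15
          2     1     0     1     0     1     0     1     0     1     0     1     0     1     0     1     0
          3     1     0     1     1     1     1     2     1     2     2     2     2     3     2     3     3
          5     1     0     1     1     1     2     2     2     3     3     4     4     5     5     6     7
          7     1     0     1     1     1     2     2     3     3     4     5     5     7     7     9    10

5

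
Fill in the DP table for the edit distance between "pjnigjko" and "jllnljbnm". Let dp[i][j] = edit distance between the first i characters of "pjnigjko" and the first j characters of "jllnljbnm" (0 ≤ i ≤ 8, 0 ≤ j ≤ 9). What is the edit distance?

8

   ''  j  l  l  n  l  j  b  n  m
''  0  1  2  3  4  5  6  7  8  9
 p  1  1  2  3  4  5  6  7  8  9
 j  2  1  2  3  4  5  5  6  7  8
 n  3  2  2  3  3  4  5  6  6  7
 i  4  3  3  3  4  4  5  6  7  7
 g  5  4  4  4  4  5  5  6  7  8
 j  6  5  5  5  5  5  5  6  7  8
 k  7  6  6  6  6  6  6  6  7  8
 o  8  7  7  7  7  7  7  7  7  8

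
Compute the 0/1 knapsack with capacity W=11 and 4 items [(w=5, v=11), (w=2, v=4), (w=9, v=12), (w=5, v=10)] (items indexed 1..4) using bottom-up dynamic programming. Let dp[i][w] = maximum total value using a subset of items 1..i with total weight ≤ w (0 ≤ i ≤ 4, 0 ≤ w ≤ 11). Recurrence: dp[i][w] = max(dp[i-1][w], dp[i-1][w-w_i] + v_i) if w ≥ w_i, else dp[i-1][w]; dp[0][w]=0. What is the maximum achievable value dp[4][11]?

21

i\w   0   1   2   3   4   5   6   7   8   9  10  11
  0   0   0   0   0   0   0   0   0   0   0   0   0
  1   0   0   0   0   0  11  11  11  11  11  11  11
  2   0   0   4   4   4  11  11  15  15  15  15  15
  3   0   0   4   4   4  11  11  15  15  15  15  16
  4   0   0   4   4   4  11  11  15  15  15  21  21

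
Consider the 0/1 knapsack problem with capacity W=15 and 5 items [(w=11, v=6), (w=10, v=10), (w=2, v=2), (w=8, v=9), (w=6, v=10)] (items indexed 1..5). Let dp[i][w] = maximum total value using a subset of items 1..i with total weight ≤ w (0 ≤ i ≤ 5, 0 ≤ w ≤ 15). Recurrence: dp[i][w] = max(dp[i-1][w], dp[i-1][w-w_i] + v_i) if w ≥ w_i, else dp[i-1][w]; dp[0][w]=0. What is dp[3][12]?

i\w   0   1   2   3   4   5   6   7   8   9  10  11  12  13  14  15
  0   0   0   0   0   0   0   0   0   0   0   0   0   0   0   0   0
  1   0   0   0   0   0   0   0   0   0   0   0   6   6   6   6   6
  2   0   0   0   0   0   0   0   0   0   0  10  10  10  10  10  10
  3   0   0   2   2   2   2   2   2   2   2  10  10  12  12  12  12
  4   0   0   2   2   2   2   2   2   9   9  11  11  12  12  12  12
  5   0   0   2   2   2   2  10  10  12  12  12  12  12  12  19  19

12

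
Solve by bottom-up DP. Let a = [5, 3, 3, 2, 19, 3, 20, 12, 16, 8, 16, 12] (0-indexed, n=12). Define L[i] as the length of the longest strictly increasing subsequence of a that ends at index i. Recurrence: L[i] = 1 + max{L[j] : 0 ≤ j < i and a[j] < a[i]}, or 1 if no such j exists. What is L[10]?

4

   i    0    1    2    3    4    5    6    7    8    9   10   11
a[i]    5    3    3    2   19    3   20   12   16    8   16   12
L[i]    1    1    1    1    2    2    3    3    4    3    4    4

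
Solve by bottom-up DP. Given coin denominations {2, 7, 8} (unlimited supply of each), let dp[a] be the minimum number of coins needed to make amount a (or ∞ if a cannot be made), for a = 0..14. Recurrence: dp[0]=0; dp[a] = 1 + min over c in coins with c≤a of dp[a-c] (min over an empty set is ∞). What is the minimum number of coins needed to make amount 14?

 a  0  1  2  3  4  5  6  7  8  9 10 11 12 13 14
dp  0  -  1  -  2  -  3  1  1  2  2  3  3  4  2
(- denotes ∞ / unreachable)

2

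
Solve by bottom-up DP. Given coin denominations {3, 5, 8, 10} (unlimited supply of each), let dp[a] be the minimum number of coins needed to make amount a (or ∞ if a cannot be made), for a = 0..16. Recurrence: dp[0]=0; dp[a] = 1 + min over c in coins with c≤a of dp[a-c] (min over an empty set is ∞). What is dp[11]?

2

 a  0  1  2  3  4  5  6  7  8  9 10 11 12 13 14 15 16
dp  0  -  -  1  -  1  2  -  1  3  1  2  4  2  3  2  2
(- denotes ∞ / unreachable)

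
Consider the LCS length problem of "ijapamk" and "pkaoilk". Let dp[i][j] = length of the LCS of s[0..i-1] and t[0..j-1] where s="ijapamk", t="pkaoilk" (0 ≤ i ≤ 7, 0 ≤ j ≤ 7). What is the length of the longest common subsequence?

3

   ''  p  k  a  o  i  l  k
''  0  0  0  0  0  0  0  0
 i  0  0  0  0  0  1  1  1
 j  0  0  0  0  0  1  1  1
 a  0  0  0  1  1  1  1  1
 p  0  1  1  1  1  1  1  1
 a  0  1  1  2  2  2  2  2
 m  0  1  1  2  2  2  2  2
 k  0  1  2  2  2  2  2  3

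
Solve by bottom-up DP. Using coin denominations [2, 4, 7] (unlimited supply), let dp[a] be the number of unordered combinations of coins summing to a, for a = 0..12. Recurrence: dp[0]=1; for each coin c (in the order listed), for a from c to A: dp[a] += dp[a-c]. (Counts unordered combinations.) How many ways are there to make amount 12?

4

after  coin     0     1     2     3     4     5     6     7     8     9    10    11    12
          2     1     0     1     0     1     0     1     0     1     0     1     0     1
          4     1     0     1     0     2     0     2     0     3     0     3     0     4
          7     1     0     1     0     2     0     2     1     3     1     3     2     4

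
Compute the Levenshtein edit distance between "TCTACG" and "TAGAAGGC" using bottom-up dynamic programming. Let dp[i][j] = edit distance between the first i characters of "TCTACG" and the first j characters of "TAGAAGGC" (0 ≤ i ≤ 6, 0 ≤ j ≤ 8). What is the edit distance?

   ''  T  A  G  A  A  G  G  C
''  0  1  2  3  4  5  6  7  8
 T  1  0  1  2  3  4  5  6  7
 C  2  1  1  2  3  4  5  6  6
 T  3  2  2  2  3  4  5  6  7
 A  4  3  2  3  2  3  4  5  6
 C  5  4  3  3  3  3  4  5  5
 G  6  5  4  3  4  4  3  4  5

5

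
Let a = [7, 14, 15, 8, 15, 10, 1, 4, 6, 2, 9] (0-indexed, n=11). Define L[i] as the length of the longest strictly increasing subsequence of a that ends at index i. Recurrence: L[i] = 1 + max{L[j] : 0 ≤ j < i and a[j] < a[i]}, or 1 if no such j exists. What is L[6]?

   i    0    1    2    3    4    5    6    7    8    9   10
a[i]    7   14   15    8   15   10    1    4    6    2    9
L[i]    1    2    3    2    3    3    1    2    3    2    4

1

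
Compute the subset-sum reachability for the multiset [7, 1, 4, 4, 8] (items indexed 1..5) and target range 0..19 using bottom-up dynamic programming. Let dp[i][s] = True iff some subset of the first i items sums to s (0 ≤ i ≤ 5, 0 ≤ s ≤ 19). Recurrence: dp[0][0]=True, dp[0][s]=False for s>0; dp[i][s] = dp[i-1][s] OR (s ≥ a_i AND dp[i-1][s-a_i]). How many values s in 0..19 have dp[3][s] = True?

8

i\s   0   1   2   3   4   5   6   7   8   9  10  11  12  13  14  15  16  17  18  19
  0   T   F   F   F   F   F   F   F   F   F   F   F   F   F   F   F   F   F   F   F
  1   T   F   F   F   F   F   F   T   F   F   F   F   F   F   F   F   F   F   F   F
  2   T   T   F   F   F   F   F   T   T   F   F   F   F   F   F   F   F   F   F   F
  3   T   T   F   F   T   T   F   T   T   F   F   T   T   F   F   F   F   F   F   F
  4   T   T   F   F   T   T   F   T   T   T   F   T   T   F   F   T   T   F   F   F
  5   T   T   F   F   T   T   F   T   T   T   F   T   T   T   F   T   T   T   F   T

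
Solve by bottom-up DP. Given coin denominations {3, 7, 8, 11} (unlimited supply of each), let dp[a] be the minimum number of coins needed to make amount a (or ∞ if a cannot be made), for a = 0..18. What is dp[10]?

2

 a  0  1  2  3  4  5  6  7  8  9 10 11 12 13 14 15 16 17 18
dp  0  -  -  1  -  -  2  1  1  3  2  1  4  3  2  2  2  3  2
(- denotes ∞ / unreachable)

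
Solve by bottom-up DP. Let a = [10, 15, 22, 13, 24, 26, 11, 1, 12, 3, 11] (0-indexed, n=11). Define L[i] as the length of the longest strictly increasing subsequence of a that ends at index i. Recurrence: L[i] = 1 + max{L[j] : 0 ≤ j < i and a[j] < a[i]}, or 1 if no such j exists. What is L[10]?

   i    0    1    2    3    4    5    6    7    8    9   10
a[i]   10   15   22   13   24   26   11    1   12    3   11
L[i]    1    2    3    2    4    5    2    1    3    2    3

3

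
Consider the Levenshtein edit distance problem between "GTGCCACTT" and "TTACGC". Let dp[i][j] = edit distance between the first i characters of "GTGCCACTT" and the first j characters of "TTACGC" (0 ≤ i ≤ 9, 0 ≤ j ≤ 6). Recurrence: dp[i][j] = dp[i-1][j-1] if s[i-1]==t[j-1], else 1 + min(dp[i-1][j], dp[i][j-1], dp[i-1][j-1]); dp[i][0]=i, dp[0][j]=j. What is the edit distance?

6

   ''  T  T  A  C  G  C
''  0  1  2  3  4  5  6
 G  1  1  2  3  4  4  5
 T  2  1  1  2  3  4  5
 G  3  2  2  2  3  3  4
 C  4  3  3  3  2  3  3
 C  5  4  4  4  3  3  3
 A  6  5  5  4  4  4  4
 C  7  6  6  5  4  5  4
 T  8  7  6  6  5  5  5
 T  9  8  7  7  6  6  6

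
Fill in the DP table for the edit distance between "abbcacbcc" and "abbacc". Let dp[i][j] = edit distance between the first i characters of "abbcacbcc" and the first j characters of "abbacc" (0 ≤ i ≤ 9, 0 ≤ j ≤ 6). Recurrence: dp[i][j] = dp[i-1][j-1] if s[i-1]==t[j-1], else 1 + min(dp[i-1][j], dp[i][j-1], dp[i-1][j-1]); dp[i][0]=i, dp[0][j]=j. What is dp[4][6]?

   ''  a  b  b  a  c  c
''  0  1  2  3  4  5  6
 a  1  0  1  2  3  4  5
 b  2  1  0  1  2  3  4
 b  3  2  1  0  1  2  3
 c  4  3  2  1  1  1  2
 a  5  4  3  2  1  2  2
 c  6  5  4  3  2  1  2
 b  7  6  5  4  3  2  2
 c  8  7  6  5  4  3  2
 c  9  8  7  6  5  4  3

2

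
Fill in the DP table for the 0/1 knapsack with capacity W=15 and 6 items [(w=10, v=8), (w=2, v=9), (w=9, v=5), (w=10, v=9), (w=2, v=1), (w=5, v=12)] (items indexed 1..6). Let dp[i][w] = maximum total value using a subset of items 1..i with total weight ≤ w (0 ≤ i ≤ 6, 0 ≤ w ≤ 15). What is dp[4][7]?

i\w   0   1   2   3   4   5   6   7   8   9  10  11  12  13  14  15
  0   0   0   0   0   0   0   0   0   0   0   0   0   0   0   0   0
  1   0   0   0   0   0   0   0   0   0   0   8   8   8   8   8   8
  2   0   0   9   9   9   9   9   9   9   9   9   9  17  17  17  17
  3   0   0   9   9   9   9   9   9   9   9   9  14  17  17  17  17
  4   0   0   9   9   9   9   9   9   9   9   9  14  18  18  18  18
  5   0   0   9   9  10  10  10  10  10  10  10  14  18  18  19  19
  6   0   0   9   9  10  12  12  21  21  22  22  22  22  22  22  22

9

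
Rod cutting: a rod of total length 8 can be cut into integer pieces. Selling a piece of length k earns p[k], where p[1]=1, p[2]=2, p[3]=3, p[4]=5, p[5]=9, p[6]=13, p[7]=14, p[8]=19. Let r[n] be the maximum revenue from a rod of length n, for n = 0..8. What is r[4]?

   n    0    1    2    3    4    5    6    7    8
r[n]    0    1    2    3    5    9   13   14   19

5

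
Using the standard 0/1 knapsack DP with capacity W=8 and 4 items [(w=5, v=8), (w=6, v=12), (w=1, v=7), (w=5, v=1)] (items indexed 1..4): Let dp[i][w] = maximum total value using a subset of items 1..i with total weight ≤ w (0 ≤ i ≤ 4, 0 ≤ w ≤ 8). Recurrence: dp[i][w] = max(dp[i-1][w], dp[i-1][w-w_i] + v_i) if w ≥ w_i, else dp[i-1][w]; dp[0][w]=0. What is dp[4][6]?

15

i\w   0   1   2   3   4   5   6   7   8
  0   0   0   0   0   0   0   0   0   0
  1   0   0   0   0   0   8   8   8   8
  2   0   0   0   0   0   8  12  12  12
  3   0   7   7   7   7   8  15  19  19
  4   0   7   7   7   7   8  15  19  19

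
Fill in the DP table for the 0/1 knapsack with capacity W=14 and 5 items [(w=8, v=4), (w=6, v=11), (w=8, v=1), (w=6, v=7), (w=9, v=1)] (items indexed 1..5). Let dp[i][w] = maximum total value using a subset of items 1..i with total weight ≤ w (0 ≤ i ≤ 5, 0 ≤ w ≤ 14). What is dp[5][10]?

i\w   0   1   2   3   4   5   6   7   8   9  10  11  12  13  14
  0   0   0   0   0   0   0   0   0   0   0   0   0   0   0   0
  1   0   0   0   0   0   0   0   0   4   4   4   4   4   4   4
  2   0   0   0   0   0   0  11  11  11  11  11  11  11  11  15
  3   0   0   0   0   0   0  11  11  11  11  11  11  11  11  15
  4   0   0   0   0   0   0  11  11  11  11  11  11  18  18  18
  5   0   0   0   0   0   0  11  11  11  11  11  11  18  18  18

11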